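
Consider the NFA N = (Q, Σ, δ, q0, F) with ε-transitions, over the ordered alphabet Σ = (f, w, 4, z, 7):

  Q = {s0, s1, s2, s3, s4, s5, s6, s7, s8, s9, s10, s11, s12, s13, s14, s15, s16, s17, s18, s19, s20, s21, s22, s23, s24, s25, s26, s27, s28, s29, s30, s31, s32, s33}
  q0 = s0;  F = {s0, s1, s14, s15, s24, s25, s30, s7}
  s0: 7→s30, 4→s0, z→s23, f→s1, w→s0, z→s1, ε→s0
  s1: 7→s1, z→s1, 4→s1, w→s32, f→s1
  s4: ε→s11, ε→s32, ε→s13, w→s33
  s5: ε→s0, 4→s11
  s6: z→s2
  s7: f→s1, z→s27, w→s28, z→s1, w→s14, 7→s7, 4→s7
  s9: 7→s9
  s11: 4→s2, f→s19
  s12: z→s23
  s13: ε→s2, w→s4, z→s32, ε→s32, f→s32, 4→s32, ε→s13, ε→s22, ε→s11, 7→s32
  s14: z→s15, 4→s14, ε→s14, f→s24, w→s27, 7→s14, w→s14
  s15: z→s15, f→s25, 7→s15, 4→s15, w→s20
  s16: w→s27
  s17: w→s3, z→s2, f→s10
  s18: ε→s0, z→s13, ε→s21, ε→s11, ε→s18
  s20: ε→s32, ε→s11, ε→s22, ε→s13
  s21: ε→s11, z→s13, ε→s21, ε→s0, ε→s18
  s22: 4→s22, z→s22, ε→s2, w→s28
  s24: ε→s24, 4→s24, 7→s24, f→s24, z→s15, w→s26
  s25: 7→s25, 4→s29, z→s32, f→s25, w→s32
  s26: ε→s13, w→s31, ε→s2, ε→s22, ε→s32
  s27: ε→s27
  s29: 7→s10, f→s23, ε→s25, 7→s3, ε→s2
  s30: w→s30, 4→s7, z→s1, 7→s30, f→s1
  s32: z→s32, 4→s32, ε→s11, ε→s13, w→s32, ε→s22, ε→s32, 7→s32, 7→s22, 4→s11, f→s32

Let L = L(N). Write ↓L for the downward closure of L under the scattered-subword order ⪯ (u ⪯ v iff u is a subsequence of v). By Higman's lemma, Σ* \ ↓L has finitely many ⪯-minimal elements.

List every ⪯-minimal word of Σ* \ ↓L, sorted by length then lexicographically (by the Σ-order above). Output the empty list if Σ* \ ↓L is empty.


A = [fw, zw, 74wzfz].

|Q|=34, |F|=8, |δ|=112 (36 ε).
min D↑ (9 st, q0=0, F={3}): 0:f→1,w→0,4→0,z→1,7→2 1:f→1,w→3,4→1,z→1,7→1 2:f→1,w→2,4→4,z→1,7→2 3:f→3,w→3,4→3,z→3,7→3 4:f→1,w→5,4→4,z→1,7→4 5:f→6,w→5,4→5,z→7,7→5 6:f→6,w→3,4→6,z→7,7→6 7:f→8,w→3,4→7,z→7,7→7 8:f→8,w→3,4→8,z→3,7→8 [Hopcroft].
'fw': N↓-sim [25, 20, 12] end={s11,s13,s19,s2,s20,s22,s26,s28,s31,s32,s33,s4} — reject; 2/2 single-dels accept.
'zw': |S_i|=[25, 18, 10] end={s11,s13,s19,s2,s20,s22,s28,s32,s33,s4} ∉↓L; 2/2 single-dels accept.
'74wzfz': N↓-sim [25, 24, 23, 21, 16, 14, 9] end={s11,s13,s19,s2,s22,s28,s32,s33,s4} — reject; 6/6 del acc.
3 words, ⪯-incomp.


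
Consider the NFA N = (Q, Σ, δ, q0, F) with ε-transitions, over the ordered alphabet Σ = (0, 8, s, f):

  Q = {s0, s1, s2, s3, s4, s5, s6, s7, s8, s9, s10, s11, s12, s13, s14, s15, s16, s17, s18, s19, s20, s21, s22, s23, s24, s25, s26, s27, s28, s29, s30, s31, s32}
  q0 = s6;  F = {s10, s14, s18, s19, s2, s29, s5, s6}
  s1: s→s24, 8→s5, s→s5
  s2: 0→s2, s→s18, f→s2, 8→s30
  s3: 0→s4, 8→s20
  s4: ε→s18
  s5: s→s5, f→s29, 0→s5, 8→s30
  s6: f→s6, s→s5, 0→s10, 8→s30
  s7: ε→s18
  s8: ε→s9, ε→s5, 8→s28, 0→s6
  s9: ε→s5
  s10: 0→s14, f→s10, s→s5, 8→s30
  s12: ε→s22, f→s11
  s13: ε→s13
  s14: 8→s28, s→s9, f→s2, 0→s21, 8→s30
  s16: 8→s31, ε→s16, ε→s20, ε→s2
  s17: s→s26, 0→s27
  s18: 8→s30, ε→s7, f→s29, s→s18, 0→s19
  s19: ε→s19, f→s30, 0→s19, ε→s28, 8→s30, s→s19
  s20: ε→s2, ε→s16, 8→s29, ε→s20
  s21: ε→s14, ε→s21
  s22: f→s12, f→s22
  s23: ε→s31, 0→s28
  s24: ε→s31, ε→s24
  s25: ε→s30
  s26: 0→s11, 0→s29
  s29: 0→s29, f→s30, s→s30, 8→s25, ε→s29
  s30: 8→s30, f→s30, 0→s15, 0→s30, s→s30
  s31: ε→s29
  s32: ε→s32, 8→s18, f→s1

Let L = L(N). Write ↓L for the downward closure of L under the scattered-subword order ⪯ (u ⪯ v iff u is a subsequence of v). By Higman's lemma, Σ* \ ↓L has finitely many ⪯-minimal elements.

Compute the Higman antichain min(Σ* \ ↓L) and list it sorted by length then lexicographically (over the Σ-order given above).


|Q|=33, |F|=8, |δ|=82 (25 ε).
min D↑ (9 st, q0=0, F={2}): 0:0→1,8→2,s→3,f→0 1:0→4,8→2,s→3,f→1 2:0→2,8→2,s→2,f→2 3:0→3,8→2,s→3,f→5 4:0→4,8→2,s→3,f→6 5:0→5,8→2,s→2,f→2 6:0→6,8→2,s→7,f→6 7:0→8,8→2,s→7,f→5 8:0→8,8→2,s→8,f→2 [Hopcroft].
'8': |S_i|=[15, 4] end={s15,s25,s28,s30} rej; 1/1 del acc.
'sfs': N↓-sim [15, 10, 4, 2] end={s15,s30} rej; 3/3 del acc.
'sff': |S_i|=[15, 10, 4, 2] end={s15,s30} ∉↓L; 3/3 single-dels accept.
'00fs0f': |S_i|=[15, 14, 13, 9, 8, 6, 2] end={s15,s30} — reject; 6/6 del acc.
4 obstructions.

A = [8, sfs, sff, 00fs0f].


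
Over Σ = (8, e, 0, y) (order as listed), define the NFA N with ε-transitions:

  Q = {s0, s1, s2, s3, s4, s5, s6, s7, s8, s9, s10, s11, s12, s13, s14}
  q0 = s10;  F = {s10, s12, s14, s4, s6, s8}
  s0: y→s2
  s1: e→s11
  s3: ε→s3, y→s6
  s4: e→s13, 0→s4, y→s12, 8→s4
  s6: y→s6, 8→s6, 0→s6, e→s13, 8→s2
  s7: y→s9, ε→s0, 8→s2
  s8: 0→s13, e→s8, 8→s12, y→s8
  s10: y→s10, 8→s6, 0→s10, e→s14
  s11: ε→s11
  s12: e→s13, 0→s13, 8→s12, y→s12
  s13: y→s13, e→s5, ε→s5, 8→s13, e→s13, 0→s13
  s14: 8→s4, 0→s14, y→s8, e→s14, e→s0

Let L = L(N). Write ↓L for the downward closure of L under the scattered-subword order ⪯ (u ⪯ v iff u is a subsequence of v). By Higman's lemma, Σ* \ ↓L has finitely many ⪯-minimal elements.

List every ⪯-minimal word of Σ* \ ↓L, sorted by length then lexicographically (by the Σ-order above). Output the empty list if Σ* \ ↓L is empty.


A = [8e, ey0].

|Q|=15, |F|=6, |δ|=40 (4 ε).
min D↑ (7 st, q0=0, F={3}): 0:8→1,e→2,0→0,y→0 1:8→1,e→3,0→1,y→1 2:8→4,e→2,0→2,y→5 3:8→3,e→3,0→3,y→3 4:8→4,e→3,0→4,y→6 5:8→6,e→5,0→3,y→5 6:8→6,e→3,0→3,y→6.
'8e': |S_i|=[10, 6, 2] end={s13,s5} rej; 2/2 deletions ∈↓L.
'ey0': N↓-sim [10, 8, 5, 2] end={s13,s5} rej; 3/3 del acc.
2 obstructions.


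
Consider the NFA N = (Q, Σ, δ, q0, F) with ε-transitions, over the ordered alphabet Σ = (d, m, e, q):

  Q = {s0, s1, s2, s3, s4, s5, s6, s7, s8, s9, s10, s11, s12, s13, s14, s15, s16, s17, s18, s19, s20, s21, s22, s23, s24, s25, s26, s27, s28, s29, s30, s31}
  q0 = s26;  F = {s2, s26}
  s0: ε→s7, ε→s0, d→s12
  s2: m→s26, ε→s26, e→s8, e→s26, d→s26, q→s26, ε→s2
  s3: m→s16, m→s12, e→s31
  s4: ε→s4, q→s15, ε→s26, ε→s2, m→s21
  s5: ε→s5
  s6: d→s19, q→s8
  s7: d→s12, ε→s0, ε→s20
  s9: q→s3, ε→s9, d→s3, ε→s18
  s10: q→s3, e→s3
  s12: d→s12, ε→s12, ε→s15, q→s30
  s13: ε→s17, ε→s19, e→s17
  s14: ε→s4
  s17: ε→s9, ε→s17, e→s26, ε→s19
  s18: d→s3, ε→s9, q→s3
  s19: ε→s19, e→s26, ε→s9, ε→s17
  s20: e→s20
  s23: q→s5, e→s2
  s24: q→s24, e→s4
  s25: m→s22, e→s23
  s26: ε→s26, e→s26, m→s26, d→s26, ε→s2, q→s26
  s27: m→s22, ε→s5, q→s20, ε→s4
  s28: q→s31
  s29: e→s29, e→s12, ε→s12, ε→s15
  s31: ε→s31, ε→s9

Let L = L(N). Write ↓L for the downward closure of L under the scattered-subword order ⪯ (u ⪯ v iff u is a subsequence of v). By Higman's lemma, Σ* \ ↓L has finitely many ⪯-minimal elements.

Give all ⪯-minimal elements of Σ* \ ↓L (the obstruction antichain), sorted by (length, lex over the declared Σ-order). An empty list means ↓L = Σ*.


|Q|=32, |F|=2, |δ|=73 (32 ε).
min D↑ (1 st, q0=0, F={}): 0:d→0,m→0,e→0,q→0 [Hopcroft].
L(D↑) = ∅; no obstructions.

A = [].


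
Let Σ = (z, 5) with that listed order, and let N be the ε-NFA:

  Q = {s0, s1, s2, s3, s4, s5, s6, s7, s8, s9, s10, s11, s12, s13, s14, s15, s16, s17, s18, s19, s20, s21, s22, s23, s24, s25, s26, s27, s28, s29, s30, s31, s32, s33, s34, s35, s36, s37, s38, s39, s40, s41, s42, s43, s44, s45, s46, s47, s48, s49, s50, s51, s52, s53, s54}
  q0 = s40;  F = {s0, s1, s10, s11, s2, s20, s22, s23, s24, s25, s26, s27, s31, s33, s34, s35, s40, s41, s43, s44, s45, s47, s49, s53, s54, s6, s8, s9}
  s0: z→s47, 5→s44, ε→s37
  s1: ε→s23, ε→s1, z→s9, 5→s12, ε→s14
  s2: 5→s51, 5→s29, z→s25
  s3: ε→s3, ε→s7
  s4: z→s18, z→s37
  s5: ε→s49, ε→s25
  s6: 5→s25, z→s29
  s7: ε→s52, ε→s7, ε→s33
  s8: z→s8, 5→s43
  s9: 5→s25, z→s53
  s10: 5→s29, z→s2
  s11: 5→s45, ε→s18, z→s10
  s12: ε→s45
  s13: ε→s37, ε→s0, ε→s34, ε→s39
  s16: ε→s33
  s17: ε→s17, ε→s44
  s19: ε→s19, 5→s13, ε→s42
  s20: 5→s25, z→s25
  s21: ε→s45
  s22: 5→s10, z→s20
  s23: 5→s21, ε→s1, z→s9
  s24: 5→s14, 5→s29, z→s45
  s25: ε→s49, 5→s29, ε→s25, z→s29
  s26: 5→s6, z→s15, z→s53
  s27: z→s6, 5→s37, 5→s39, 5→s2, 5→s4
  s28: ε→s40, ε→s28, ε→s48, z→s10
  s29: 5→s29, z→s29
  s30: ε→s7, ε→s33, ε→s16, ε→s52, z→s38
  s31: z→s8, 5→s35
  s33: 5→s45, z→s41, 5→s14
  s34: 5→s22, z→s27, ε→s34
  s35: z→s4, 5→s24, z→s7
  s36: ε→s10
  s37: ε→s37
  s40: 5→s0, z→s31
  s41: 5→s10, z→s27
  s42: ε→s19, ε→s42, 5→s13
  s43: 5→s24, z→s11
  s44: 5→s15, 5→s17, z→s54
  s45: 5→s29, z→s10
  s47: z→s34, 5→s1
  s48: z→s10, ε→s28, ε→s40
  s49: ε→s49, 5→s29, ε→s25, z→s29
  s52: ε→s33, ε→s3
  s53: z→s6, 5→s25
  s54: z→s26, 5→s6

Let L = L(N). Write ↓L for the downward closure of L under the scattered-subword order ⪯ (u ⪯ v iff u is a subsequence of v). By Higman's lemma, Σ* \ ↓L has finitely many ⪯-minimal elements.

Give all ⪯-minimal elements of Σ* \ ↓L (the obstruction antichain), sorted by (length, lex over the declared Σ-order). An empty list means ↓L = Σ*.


Antichain: [z555, 55z5z, zz5zz5, 5zzzzz, 5zzz55].

|Q|=55, |F|=28, |δ|=118 (44 ε).
min D↑ (27 st, q0=0, F={16}): 0:z→1,5→2 1:z→3,5→4 2:z→5,5→6 3:z→3,5→7 4:z→8,5→9 5:z→10,5→11 6:z→12,5→6 7:z→13,5→9 8:z→14,5→15 9:z→15,5→16 10:z→17,5→18 11:z→19,5→15 12:z→20,5→21 13:z→22,5→15 14:z→17,5→22 15:z→22,5→16 16:z→16,5→16 17:z→21,5→23 18:z→24,5→22 19:z→25,5→26 20:z→25,5→21 21:z→16,5→26 22:z→23,5→16 23:z→26,5→16 24:z→26,5→26 25:z→21,5→26 26:z→16,5→16 (ε-aug+det+¬).
'z555': N↓-sim [42, 38, 31, 15, 3] end={s14,s29,s51} rej; 4/4 single-dels accept.
'55z5z': N↓-sim [42, 39, 27, 16, 5, 1] end={s29} ∉↓L; 5/5 deletions ∈↓L.
'zz5zz5': N↓-sim [42, 38, 30, 18, 11, 6, 2] end={s29,s51} ∉↓L; 6/6 single-dels accept.
'5zzzzz': run [42, 39, 33, 20, 14, 6, 1] end={s29} rej; 6/6 del acc.
'5zzz55': |S_i|=[42, 39, 33, 20, 14, 9, 2] end={s29,s51} ∉↓L; 6/6 deletions ∈↓L.
5 obstructions.


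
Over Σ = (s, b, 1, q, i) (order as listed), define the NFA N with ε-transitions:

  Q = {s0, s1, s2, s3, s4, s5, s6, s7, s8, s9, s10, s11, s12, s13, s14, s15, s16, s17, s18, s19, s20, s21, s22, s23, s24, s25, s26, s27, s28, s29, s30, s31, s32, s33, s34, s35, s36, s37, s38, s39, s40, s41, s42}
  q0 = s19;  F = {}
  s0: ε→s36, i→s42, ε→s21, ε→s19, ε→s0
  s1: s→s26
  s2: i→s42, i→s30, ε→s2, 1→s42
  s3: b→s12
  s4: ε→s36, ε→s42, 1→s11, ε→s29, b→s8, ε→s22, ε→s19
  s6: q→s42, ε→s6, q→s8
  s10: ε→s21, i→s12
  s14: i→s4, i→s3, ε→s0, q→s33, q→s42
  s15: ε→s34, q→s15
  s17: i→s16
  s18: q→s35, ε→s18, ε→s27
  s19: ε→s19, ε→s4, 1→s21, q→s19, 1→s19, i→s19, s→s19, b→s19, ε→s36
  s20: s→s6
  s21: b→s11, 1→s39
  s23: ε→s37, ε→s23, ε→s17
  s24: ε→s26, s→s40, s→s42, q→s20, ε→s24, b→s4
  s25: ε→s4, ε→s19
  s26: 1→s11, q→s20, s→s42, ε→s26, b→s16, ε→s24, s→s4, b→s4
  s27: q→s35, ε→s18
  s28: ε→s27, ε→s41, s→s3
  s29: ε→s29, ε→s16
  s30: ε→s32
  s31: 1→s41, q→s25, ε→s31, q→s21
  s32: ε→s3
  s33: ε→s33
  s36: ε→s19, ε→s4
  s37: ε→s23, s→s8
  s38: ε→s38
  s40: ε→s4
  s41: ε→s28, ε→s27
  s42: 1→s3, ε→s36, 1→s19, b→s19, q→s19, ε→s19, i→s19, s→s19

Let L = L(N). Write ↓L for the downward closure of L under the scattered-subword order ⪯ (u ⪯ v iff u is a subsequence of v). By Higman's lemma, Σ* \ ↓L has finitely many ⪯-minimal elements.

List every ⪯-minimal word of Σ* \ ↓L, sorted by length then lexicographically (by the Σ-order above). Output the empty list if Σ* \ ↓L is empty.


A = [ε].

|Q|=43, |F|=0, |δ|=95 (46 ε).
min D↑ (1 st, q0=0, F={0}): 0:s→0,b→0,1→0,q→0,i→0.
ε ∈ L(D↑) ⇒ ↓L = ∅.


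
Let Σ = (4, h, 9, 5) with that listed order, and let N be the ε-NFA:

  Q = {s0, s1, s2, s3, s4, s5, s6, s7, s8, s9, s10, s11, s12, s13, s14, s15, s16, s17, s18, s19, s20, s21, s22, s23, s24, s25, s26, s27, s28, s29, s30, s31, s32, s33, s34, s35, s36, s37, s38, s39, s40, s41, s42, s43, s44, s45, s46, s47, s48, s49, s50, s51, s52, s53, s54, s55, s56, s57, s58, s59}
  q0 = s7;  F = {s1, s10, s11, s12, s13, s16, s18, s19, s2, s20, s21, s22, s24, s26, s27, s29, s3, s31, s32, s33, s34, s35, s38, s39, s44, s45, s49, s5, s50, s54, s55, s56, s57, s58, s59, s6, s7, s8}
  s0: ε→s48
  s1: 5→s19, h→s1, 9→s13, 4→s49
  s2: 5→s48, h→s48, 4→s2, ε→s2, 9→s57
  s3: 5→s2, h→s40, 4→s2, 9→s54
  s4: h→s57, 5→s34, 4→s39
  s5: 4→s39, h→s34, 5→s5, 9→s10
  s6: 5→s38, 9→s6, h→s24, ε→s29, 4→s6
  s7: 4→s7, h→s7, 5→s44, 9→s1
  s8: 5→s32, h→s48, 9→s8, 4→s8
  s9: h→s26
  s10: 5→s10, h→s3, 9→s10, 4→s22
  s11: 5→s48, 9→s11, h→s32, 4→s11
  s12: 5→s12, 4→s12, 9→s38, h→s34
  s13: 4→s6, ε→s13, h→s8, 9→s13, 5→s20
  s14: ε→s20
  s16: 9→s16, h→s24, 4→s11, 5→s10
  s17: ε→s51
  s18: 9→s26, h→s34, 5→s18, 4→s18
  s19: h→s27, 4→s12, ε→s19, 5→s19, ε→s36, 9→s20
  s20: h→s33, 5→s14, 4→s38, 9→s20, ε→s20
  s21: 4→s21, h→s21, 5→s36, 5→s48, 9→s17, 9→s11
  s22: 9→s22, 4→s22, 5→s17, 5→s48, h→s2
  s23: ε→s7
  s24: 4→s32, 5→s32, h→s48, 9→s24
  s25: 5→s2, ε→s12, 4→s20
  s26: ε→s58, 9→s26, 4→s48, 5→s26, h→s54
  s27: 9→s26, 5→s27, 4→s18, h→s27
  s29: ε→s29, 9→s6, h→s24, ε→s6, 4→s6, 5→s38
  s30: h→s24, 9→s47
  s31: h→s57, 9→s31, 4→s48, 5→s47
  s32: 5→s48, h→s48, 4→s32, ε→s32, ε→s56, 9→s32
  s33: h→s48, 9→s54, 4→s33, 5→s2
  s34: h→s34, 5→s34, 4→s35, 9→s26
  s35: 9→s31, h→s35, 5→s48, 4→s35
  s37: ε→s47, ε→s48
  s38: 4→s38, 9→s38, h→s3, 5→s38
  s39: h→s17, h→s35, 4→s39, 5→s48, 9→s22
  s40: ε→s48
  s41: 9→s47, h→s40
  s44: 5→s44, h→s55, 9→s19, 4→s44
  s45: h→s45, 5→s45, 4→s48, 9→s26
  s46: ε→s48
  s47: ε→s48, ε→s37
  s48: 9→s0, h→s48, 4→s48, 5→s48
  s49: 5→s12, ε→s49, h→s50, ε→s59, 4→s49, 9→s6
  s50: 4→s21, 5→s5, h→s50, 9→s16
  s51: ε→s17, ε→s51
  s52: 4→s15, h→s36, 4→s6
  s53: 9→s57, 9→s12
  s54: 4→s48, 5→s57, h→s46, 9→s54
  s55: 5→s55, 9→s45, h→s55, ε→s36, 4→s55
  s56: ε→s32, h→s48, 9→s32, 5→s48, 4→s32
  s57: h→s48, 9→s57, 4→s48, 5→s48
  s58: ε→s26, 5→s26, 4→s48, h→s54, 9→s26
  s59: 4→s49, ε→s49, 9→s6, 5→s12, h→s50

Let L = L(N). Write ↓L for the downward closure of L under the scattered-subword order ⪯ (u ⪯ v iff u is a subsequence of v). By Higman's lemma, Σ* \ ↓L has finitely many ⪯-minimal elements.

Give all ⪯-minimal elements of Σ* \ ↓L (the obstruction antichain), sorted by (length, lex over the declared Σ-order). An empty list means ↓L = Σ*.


A = [99hh, 5h94, 94h45, 99h55].

|Q|=60, |F|=38, |δ|=205 (30 ε).
min D↑ (35 st, q0=0, F={20}): 0:4→0,h→0,9→1,5→2 1:4→3,h→1,9→4,5→5 2:4→2,h→6,9→5,5→2 3:4→3,h→7,9→8,5→9 4:4→8,h→10,9→4,5→11 5:4→9,h→12,9→11,5→5 6:4→6,h→6,9→13,5→6 7:4→14,h→7,9→15,5→16 8:4→8,h→17,9→8,5→18 9:4→9,h→19,9→18,5→9 10:4→10,h→20,9→10,5→21 11:4→18,h→22,9→11,5→11 12:4→23,h→12,9→24,5→12 13:4→20,h→13,9→24,5→13 14:4→14,h→14,9→25,5→20 15:4→25,h→17,9→15,5→26 16:4→27,h→19,9→26,5→16 17:4→21,h→20,9→17,5→21 18:4→18,h→28,9→18,5→18 19:4→29,h→19,9→24,5→19 20:4→20,h→20,9→20,5→20 21:4→21,h→20,9→21,5→20 22:4→22,h→20,9→30,5→31 23:4→23,h→19,9→24,5→23 24:4→20,h→30,9→24,5→24 25:4→25,h→21,9→25,5→20 26:4→32,h→28,9→26,5→26 27:4→27,h→29,9→32,5→20 28:4→31,h→20,9→30,5→31 29:4→29,h→29,9→33,5→20 30:4→20,h→20,9→30,5→34 31:4→31,h→20,9→34,5→20 32:4→32,h→31,9→32,5→20 33:4→20,h→34,9→33,5→20 34:4→20,h→20,9→34,5→20.
'99hh': |S_i|=[48, 45, 30, 13, 4] end={s0,s40,s46,s48} ∉↓L; 4/4 deletions ∈↓L.
'5h94': run [48, 35, 23, 11, 2] end={s0,s48} ∉↓L; 4/4 deletions ∈↓L.
'94h45': N↓-sim [48, 45, 38, 29, 17, 7] end={s0,s17,s36,s37,s47,s48,s51} rej; 5/5 deletions ∈↓L.
'99h55': |S_i|=[48, 45, 30, 13, 6, 2] end={s0,s48} rej; 5/5 del acc.
4 obstructions.


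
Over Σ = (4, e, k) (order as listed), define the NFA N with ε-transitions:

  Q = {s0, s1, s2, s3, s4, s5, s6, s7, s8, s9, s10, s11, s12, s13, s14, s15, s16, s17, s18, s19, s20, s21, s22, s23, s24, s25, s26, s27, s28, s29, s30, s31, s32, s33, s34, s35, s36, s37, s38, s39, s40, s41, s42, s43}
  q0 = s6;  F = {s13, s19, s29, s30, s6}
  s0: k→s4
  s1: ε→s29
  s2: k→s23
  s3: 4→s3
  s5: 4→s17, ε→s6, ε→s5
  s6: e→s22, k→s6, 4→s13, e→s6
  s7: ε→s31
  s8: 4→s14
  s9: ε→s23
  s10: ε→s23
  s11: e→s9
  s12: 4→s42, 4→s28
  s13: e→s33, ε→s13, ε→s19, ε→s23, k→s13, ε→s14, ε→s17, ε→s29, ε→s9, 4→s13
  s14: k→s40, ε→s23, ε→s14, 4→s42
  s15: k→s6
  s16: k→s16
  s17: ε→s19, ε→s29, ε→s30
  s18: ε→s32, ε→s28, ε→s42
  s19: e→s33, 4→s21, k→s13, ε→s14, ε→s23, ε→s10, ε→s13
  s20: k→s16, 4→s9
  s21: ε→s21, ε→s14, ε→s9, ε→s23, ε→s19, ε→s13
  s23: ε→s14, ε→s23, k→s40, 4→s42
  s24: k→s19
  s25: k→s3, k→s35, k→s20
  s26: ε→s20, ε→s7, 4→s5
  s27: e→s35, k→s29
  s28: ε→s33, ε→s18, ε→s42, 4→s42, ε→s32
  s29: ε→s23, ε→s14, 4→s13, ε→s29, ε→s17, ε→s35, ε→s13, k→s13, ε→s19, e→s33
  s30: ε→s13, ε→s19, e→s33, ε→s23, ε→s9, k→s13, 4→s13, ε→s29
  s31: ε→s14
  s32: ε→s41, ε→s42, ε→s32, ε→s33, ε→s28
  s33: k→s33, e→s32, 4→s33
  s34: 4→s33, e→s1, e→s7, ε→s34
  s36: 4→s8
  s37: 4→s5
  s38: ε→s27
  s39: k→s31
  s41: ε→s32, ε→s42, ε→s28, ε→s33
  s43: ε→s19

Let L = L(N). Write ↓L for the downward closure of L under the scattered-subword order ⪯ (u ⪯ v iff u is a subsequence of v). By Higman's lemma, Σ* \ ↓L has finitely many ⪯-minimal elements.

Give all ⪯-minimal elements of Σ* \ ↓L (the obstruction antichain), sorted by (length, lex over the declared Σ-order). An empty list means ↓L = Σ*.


|Q|=44, |F|=5, |δ|=113 (64 ε).
min D↑ (3 st, q0=0, F={2}): 0:4→1,e→0,k→0 1:4→1,e→2,k→1 2:4→2,e→2,k→2 [Hopcroft].
'4e': run [20, 18, 6] end={s18,s28,s32,s33,s41,s42} rej; 2/2 single-dels accept.
1 obstructions.

A = [4e].


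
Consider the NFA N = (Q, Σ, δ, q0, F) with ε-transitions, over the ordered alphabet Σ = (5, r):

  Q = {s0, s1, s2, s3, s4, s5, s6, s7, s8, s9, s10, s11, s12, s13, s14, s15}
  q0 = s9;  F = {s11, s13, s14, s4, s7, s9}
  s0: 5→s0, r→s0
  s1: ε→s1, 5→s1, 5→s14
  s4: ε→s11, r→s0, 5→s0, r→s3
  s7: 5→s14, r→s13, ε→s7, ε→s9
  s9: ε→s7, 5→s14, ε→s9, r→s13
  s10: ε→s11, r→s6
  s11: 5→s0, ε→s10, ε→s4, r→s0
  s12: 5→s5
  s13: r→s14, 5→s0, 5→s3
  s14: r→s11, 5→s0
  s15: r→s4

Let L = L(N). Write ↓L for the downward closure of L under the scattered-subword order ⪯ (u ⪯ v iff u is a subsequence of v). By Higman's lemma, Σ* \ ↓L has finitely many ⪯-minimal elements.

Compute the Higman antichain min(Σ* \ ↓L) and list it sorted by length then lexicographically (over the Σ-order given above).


A = [55, r5, 5rr, rrrr].

|Q|=16, |F|=6, |δ|=30 (9 ε).
min D↑ (5 st, q0=0, F={3}): 0:5→1,r→2 1:5→3,r→4 2:5→3,r→1 3:5→3,r→3 4:5→3,r→3 (ε-aug+det+¬).
'55': |S_i|=[10, 7, 1] end={s0} — reject; 2/2 del acc.
'r5': |S_i|=[10, 8, 2] end={s0,s3} ∉↓L; 2/2 single-dels accept.
'5rr': N↓-sim [10, 7, 6, 3] end={s0,s3,s6} ∉↓L; 3/3 deletions ∈↓L.
'rrrr': run [10, 8, 7, 6, 3] end={s0,s3,s6} rej; 4/4 deletions ∈↓L.
4 words, ⪯-incomp.


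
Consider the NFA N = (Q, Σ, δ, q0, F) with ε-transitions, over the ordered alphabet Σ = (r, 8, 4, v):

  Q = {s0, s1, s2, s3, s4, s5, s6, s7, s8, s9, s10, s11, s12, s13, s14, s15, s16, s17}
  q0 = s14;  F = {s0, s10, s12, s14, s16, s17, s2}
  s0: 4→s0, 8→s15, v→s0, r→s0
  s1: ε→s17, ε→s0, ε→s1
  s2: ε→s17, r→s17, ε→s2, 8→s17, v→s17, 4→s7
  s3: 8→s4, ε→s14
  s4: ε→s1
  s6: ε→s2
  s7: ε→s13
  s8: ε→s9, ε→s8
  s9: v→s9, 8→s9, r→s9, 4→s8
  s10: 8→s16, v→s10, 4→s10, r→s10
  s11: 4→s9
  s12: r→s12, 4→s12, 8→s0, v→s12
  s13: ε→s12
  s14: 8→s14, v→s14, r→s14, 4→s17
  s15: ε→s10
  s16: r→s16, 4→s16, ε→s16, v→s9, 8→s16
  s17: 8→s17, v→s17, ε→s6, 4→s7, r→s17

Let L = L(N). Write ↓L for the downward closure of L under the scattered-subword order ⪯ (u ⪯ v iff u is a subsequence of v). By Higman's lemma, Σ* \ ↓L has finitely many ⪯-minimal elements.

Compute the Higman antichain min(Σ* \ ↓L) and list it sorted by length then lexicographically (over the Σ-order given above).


|Q|=18, |F|=7, |δ|=49 (15 ε).
min D↑ (7 st, q0=0, F={6}): 0:r→0,8→0,4→1,v→0 1:r→1,8→1,4→2,v→1 2:r→2,8→3,4→2,v→2 3:r→3,8→4,4→3,v→3 4:r→4,8→5,4→4,v→4 5:r→5,8→5,4→5,v→6 6:r→6,8→6,4→6,v→6 [Hopcroft].
'44888v': |S_i|=[13, 12, 9, 6, 5, 3, 2] end={s8,s9} — reject; 6/6 del acc.
1 words, ⪯-incomp.

A = [44888v].


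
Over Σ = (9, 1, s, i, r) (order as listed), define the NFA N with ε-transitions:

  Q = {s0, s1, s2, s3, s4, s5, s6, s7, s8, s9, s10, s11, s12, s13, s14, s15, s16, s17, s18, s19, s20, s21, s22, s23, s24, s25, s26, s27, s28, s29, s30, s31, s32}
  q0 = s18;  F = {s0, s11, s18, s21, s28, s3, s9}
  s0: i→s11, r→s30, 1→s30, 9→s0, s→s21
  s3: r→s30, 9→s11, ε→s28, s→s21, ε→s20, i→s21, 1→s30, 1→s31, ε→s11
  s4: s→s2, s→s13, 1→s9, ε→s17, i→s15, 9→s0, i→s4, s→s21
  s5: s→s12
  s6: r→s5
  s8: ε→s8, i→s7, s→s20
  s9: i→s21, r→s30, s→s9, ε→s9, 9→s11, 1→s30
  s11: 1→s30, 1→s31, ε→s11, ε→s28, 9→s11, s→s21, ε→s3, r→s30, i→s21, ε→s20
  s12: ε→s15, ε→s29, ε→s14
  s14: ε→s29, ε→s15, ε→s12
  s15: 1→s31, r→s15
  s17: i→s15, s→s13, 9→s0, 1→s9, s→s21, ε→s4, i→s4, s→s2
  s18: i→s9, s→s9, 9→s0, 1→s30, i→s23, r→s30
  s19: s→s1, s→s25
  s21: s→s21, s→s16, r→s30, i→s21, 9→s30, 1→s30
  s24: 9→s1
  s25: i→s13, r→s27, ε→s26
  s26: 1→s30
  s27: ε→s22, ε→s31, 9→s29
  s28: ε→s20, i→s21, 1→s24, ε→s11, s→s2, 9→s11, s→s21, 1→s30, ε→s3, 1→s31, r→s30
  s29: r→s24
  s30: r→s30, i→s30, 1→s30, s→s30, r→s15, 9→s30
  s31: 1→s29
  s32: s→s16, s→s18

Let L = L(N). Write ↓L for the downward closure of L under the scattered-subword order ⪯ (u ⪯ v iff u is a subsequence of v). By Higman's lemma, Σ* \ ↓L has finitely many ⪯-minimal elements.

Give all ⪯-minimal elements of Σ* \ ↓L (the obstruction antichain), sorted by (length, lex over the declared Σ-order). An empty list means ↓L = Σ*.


|Q|=33, |F|=7, |δ|=102 (23 ε).
min D↑ (6 st, q0=0, F={2}): 0:9→1,1→2,s→3,i→3,r→2 1:9→1,1→2,s→4,i→5,r→2 2:9→2,1→2,s→2,i→2,r→2 3:9→5,1→2,s→3,i→4,r→2 4:9→2,1→2,s→4,i→4,r→2 5:9→5,1→2,s→4,i→4,r→2.
'1': run [17, 6] end={s1,s15,s24,s29,s30,s31} ∉↓L; 1/1 del acc.
'r': run [17, 6] end={s1,s15,s24,s29,s30,s31} — reject; 1/1 del acc.
'9s9': run [17, 14, 9, 6] end={s1,s15,s24,s29,s30,s31} — reject; 3/3 deletions ∈↓L.
'si9': N↓-sim [17, 14, 8, 6] end={s1,s15,s24,s29,s30,s31} — reject; 3/3 del acc.
'ii9': run [17, 15, 8, 6] end={s1,s15,s24,s29,s30,s31} ∉↓L; 3/3 deletions ∈↓L.
5 minimals (antichain).

Antichain: [1, r, 9s9, si9, ii9].


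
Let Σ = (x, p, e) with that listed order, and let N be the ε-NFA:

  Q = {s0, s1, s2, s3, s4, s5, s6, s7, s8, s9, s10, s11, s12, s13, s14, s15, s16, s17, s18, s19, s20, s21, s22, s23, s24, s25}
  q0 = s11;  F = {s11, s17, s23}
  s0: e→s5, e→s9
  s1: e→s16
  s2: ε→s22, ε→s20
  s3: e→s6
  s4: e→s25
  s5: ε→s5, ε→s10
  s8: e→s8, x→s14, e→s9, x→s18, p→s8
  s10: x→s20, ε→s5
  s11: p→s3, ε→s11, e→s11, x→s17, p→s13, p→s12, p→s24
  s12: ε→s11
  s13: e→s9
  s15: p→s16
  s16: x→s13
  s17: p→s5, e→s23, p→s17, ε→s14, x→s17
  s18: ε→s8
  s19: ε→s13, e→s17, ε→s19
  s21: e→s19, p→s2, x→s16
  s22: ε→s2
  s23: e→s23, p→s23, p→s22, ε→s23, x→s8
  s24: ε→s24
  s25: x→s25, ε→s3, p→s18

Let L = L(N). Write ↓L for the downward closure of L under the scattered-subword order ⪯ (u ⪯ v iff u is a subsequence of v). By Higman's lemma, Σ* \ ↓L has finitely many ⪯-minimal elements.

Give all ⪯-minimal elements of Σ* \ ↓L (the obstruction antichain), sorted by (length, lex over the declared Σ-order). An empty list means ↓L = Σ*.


|Q|=26, |F|=3, |δ|=49 (15 ε).
min D↑ (4 st, q0=0, F={3}): 0:x→1,p→0,e→0 1:x→1,p→1,e→2 2:x→3,p→2,e→2 3:x→3,p→3,e→3 [Hopcroft].
'xex': N↓-sim [17, 11, 8, 4] end={s14,s18,s8,s9} — reject; 3/3 deletions ∈↓L.
1 obstructions.

min(Σ*\↓L) = [xex].


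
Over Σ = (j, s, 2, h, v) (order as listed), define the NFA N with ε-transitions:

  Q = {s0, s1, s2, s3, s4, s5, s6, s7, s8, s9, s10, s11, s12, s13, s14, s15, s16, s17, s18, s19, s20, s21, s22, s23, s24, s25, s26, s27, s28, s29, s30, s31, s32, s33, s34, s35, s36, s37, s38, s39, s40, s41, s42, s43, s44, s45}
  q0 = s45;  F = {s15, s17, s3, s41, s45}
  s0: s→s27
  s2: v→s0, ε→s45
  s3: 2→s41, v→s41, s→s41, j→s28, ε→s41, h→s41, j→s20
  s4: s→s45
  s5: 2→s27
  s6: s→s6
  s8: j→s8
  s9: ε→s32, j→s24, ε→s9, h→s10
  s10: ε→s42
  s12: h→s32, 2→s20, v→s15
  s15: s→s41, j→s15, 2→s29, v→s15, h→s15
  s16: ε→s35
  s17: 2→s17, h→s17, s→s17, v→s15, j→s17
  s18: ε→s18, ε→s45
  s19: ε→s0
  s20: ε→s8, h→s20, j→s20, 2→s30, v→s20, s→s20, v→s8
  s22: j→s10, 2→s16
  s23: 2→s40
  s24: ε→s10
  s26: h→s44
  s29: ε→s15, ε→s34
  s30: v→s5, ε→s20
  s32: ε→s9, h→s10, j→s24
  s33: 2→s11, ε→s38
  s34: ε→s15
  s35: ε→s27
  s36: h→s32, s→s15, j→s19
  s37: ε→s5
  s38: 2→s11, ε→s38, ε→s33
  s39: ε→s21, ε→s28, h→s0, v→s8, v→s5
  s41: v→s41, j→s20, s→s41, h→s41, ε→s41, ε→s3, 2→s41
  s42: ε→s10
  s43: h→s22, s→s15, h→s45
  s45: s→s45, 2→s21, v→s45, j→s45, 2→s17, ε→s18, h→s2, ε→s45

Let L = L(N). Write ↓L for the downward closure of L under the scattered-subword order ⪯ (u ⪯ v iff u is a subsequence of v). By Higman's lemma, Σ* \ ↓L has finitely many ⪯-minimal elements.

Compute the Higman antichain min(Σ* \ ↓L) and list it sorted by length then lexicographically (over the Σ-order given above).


A = [2vsj].

|Q|=46, |F|=5, |δ|=90 (28 ε).
min D↑ (5 st, q0=0, F={4}): 0:j→0,s→0,2→1,h→0,v→0 1:j→1,s→1,2→1,h→1,v→2 2:j→2,s→3,2→2,h→2,v→2 3:j→4,s→3,2→3,h→3,v→3 4:j→4,s→4,2→4,h→4,v→4 (ε-aug+det+¬).
'2vsj': N↓-sim [17, 13, 11, 8, 6] end={s20,s27,s28,s30,s5,s8} ∉↓L; 4/4 deletions ∈↓L.
1 obstructions.


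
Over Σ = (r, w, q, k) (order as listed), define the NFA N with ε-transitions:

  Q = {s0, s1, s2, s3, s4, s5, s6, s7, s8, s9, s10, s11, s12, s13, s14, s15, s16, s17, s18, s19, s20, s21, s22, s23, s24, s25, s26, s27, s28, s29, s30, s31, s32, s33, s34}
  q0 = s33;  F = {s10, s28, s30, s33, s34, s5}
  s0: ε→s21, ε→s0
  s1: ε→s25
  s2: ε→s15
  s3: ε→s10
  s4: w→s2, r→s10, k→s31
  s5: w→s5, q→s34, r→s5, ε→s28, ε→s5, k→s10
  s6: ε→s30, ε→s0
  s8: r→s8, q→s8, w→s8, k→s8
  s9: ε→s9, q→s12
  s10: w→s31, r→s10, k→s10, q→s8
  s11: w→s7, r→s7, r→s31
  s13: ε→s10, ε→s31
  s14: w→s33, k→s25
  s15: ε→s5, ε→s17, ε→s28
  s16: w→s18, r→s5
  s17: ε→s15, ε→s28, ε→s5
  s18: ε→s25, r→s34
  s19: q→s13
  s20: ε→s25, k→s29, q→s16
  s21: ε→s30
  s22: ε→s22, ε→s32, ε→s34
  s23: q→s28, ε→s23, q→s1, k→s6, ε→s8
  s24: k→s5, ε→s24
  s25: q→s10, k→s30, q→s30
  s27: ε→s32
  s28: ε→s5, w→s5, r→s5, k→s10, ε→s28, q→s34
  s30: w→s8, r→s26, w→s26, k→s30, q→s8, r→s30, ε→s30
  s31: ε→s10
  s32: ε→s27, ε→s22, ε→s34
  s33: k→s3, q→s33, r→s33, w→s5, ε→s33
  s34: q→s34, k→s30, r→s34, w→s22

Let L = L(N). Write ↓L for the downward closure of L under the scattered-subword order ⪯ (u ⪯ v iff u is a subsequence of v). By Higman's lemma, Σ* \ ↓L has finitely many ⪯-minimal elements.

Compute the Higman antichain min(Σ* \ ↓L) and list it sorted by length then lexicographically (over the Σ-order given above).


|Q|=35, |F|=6, |δ|=88 (36 ε).
min D↑ (6 st, q0=0, F={4}): 0:r→0,w→1,q→0,k→2 1:r→1,w→1,q→3,k→2 2:r→2,w→2,q→4,k→2 3:r→3,w→3,q→3,k→5 4:r→4,w→4,q→4,k→4 5:r→5,w→4,q→4,k→5 (ε-aug+det+¬).
'kq': N↓-sim [13, 6, 1] end={s8} ∉↓L; 2/2 single-dels accept.
'wqkw': run [13, 11, 7, 3, 2] end={s26,s8} ∉↓L; 4/4 single-dels accept.
2 minimals (antichain).

min(Σ*\↓L) = [kq, wqkw].


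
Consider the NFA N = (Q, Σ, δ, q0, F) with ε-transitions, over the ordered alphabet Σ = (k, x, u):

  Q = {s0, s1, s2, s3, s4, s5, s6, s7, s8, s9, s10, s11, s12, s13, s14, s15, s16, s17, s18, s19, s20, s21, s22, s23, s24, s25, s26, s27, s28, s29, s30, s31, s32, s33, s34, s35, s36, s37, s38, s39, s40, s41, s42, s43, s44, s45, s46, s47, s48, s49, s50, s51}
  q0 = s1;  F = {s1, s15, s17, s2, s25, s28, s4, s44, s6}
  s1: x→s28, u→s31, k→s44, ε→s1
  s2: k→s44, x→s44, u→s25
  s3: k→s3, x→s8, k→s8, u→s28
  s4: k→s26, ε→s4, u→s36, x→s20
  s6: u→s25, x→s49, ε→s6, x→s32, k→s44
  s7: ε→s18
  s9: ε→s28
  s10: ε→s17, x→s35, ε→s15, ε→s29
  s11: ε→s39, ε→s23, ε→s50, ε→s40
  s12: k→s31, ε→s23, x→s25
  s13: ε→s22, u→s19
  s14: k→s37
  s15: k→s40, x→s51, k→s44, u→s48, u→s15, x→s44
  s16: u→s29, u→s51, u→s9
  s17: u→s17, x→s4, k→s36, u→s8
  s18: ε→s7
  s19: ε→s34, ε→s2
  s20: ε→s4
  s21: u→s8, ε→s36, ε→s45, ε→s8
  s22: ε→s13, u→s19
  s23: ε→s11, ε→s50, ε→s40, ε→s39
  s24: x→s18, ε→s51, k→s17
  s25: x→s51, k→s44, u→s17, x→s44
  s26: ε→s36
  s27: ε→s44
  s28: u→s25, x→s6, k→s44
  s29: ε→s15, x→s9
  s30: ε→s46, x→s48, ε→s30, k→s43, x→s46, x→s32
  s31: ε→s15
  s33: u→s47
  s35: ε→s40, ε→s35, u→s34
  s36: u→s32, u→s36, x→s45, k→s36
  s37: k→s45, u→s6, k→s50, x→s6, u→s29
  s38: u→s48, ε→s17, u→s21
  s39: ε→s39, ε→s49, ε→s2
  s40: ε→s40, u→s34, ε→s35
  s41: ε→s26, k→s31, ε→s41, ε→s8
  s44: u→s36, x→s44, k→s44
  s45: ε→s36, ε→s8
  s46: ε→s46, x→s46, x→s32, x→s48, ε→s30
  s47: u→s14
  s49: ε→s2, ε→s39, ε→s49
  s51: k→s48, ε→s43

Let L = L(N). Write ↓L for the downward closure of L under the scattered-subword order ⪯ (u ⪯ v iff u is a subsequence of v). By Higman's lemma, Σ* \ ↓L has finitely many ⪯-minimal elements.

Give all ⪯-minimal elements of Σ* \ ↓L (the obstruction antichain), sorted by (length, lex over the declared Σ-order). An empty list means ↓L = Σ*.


|Q|=52, |F|=9, |δ|=126 (52 ε).
min D↑ (10 st, q0=0, F={4}): 0:k→1,x→2,u→3 1:k→1,x→1,u→4 2:k→1,x→5,u→6 3:k→1,x→1,u→3 4:k→4,x→4,u→4 5:k→1,x→7,u→6 6:k→1,x→1,u→8 7:k→1,x→1,u→6 8:k→4,x→9,u→8 9:k→4,x→9,u→4.
'ku': |S_i|=[24, 10, 5] end={s32,s34,s36,s45,s8} ∉↓L; 2/2 deletions ∈↓L.
'uxu': run [24, 18, 11, 4] end={s32,s36,s45,s8} — reject; 3/3 single-dels accept.
'xuuk': run [24, 18, 13, 8, 5] end={s26,s32,s36,s45,s8} — reject; 4/4 del acc.
'xxxxu': run [24, 18, 17, 16, 11, 4] end={s32,s36,s45,s8} — reject; 5/5 del acc.
4 obstructions.

A = [ku, uxu, xuuk, xxxxu].


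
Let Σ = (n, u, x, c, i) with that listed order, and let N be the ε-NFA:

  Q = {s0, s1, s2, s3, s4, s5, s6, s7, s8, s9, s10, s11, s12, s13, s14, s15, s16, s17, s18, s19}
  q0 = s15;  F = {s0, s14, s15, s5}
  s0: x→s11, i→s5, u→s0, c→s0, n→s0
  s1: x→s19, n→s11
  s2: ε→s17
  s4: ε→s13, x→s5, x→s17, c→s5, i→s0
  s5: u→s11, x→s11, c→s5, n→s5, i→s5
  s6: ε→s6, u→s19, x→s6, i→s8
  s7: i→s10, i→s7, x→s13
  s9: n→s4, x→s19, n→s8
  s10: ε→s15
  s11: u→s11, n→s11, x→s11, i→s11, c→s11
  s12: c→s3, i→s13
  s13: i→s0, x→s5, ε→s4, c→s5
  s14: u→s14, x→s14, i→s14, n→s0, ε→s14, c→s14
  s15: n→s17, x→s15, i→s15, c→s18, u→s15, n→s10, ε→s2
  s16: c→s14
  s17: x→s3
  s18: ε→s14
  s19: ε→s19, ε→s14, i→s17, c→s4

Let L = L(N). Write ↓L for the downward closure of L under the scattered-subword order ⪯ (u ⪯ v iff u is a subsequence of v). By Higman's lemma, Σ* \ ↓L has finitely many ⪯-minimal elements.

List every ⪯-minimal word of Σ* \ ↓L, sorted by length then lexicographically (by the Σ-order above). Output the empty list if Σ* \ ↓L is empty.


|Q|=20, |F|=4, |δ|=60 (10 ε).
min D↑ (5 st, q0=0, F={3}): 0:n→0,u→0,x→0,c→1,i→0 1:n→2,u→1,x→1,c→1,i→1 2:n→2,u→2,x→3,c→2,i→4 3:n→3,u→3,x→3,c→3,i→3 4:n→4,u→3,x→3,c→4,i→4 (ε-aug+det+¬).
'cnx': N↓-sim [10, 5, 3, 1] end={s11} rej; 3/3 del acc.
'cniu': run [10, 5, 3, 2, 1] end={s11} rej; 4/4 single-dels accept.
2 minimals (antichain).

A = [cnx, cniu].


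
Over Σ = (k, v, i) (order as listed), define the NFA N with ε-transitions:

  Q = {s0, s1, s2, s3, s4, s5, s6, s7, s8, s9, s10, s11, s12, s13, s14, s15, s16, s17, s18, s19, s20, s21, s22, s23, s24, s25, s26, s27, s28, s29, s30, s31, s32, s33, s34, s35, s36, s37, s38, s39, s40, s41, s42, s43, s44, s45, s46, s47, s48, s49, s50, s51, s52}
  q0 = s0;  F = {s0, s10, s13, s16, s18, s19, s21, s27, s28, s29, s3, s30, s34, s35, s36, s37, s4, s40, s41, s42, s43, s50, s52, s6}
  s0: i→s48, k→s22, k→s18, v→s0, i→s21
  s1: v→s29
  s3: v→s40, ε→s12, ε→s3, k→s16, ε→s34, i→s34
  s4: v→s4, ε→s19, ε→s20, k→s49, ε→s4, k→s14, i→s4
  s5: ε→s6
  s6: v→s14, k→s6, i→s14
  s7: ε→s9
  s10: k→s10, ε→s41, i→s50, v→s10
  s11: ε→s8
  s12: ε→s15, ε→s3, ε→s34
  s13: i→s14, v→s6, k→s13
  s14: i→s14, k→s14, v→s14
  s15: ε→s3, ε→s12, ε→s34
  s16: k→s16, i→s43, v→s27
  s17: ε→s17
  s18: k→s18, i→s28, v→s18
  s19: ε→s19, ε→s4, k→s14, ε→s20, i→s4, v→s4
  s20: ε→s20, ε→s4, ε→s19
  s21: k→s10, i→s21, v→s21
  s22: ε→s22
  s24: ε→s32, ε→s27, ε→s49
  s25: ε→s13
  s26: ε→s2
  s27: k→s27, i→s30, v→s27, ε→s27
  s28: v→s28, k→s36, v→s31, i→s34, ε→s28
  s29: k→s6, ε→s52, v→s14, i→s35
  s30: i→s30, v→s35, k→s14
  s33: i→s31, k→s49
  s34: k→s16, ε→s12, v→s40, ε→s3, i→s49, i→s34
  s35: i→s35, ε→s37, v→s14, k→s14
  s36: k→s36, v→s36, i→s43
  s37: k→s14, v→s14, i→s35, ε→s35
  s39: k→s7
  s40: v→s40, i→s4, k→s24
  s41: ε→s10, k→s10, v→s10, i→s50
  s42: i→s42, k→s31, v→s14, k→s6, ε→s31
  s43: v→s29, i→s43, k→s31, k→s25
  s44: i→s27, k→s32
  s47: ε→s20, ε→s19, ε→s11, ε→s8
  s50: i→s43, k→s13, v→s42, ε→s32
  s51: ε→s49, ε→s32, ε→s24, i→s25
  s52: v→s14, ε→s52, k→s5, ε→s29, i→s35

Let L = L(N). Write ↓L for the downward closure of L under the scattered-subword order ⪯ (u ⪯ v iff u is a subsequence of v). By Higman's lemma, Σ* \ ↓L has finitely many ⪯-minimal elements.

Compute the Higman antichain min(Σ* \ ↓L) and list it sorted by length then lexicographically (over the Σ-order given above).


Antichain: [ikiki, ikivv, kiivik].

|Q|=53, |F|=24, |δ|=137 (48 ε).
min D↑ (20 st, q0=0, F={17}): 0:k→1,v→0,i→2 1:k→1,v→1,i→3 2:k→4,v→2,i→2 3:k→5,v→3,i→6 4:k→4,v→4,i→7 5:k→5,v→5,i→8 6:k→9,v→10,i→6 7:k→11,v→12,i→8 8:k→11,v→13,i→8 9:k→9,v→14,i→8 10:k→14,v→10,i→15 11:k→11,v→16,i→17 12:k→16,v→17,i→12 13:k→16,v→17,i→18 14:k→14,v→14,i→19 15:k→17,v→15,i→15 16:k→16,v→17,i→17 17:k→17,v→17,i→17 18:k→17,v→17,i→18 19:k→17,v→18,i→19.
'ikiki': |S_i|=[36, 33, 22, 15, 6, 1] end={s14} rej; 5/5 deletions ∈↓L.
'ikivv': N↓-sim [36, 33, 22, 15, 9, 1] end={s14} ∉↓L; 5/5 deletions ∈↓L.
'kiivik': run [36, 33, 29, 26, 16, 8, 2] end={s14,s49} ∉↓L; 6/6 single-dels accept.
3 words, ⪯-incomp.


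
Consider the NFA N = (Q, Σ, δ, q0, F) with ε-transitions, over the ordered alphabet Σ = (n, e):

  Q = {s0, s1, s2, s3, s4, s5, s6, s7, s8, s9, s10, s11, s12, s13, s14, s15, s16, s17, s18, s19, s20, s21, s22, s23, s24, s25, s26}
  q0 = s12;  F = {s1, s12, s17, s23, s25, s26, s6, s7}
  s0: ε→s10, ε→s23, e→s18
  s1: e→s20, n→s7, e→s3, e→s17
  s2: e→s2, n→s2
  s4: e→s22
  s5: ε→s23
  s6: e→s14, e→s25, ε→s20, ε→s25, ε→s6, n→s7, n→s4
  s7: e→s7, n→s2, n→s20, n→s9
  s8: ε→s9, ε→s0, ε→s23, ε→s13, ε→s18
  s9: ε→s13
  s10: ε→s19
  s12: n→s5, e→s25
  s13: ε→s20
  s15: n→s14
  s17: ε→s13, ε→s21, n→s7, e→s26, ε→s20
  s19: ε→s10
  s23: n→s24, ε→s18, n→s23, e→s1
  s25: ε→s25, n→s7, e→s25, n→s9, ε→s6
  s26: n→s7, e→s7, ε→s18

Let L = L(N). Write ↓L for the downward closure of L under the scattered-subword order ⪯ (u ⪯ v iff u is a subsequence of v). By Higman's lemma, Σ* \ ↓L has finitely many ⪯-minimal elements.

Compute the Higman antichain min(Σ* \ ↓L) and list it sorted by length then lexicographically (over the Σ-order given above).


Antichain: [enn, neeeen].

|Q|=27, |F|=8, |δ|=51 (22 ε).
min D↑ (8 st, q0=0, F={6}): 0:n→1,e→2 1:n→1,e→3 2:n→4,e→2 3:n→4,e→5 4:n→6,e→4 5:n→4,e→7 6:n→6,e→6 7:n→4,e→4.
'enn': N↓-sim [20, 16, 7, 4] end={s13,s2,s20,s9} rej; 3/3 deletions ∈↓L.
'neeeen': run [20, 16, 12, 10, 7, 5, 4] end={s13,s2,s20,s9} ∉↓L; 6/6 single-dels accept.
2 minimals (antichain).


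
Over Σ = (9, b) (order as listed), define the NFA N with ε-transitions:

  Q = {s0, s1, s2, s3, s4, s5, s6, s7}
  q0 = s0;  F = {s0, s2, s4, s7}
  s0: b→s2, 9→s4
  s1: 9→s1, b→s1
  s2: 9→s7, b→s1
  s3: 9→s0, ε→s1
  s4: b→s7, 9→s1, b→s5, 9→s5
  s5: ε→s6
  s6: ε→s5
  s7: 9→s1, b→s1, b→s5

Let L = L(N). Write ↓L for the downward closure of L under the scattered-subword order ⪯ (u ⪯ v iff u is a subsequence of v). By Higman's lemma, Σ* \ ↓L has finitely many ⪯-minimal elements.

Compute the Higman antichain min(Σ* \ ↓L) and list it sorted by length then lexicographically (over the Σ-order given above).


A = [99, bb].

|Q|=8, |F|=4, |δ|=17 (3 ε).
min D↑ (5 st, q0=0, F={3}): 0:9→1,b→2 1:9→3,b→4 2:9→4,b→3 3:9→3,b→3 4:9→3,b→3 (ε-aug+det+¬).
'99': N↓-sim [7, 5, 3] end={s1,s5,s6} rej; 2/2 deletions ∈↓L.
'bb': N↓-sim [7, 5, 3] end={s1,s5,s6} rej; 2/2 deletions ∈↓L.
2 obstructions.


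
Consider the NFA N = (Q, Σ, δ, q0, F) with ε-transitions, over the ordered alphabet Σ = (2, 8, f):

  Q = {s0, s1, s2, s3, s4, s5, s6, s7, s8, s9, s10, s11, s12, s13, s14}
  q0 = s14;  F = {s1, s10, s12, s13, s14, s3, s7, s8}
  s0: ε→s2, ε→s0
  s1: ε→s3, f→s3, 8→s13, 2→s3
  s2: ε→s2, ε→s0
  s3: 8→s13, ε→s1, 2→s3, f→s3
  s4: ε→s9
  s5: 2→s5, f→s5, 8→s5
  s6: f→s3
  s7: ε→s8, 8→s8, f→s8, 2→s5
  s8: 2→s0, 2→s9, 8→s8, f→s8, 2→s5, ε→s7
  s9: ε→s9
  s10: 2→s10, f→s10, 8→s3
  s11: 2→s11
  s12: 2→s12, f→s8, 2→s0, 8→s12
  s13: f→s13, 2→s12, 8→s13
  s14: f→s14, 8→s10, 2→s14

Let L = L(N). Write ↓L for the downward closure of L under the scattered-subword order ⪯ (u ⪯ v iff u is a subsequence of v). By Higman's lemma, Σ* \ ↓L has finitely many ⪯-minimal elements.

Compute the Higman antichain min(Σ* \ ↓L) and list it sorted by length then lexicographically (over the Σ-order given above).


|Q|=15, |F|=8, |δ|=42 (10 ε).
min D↑ (7 st, q0=0, F={6}): 0:2→0,8→1,f→0 1:2→1,8→2,f→1 2:2→2,8→3,f→2 3:2→4,8→3,f→3 4:2→4,8→4,f→5 5:2→6,8→5,f→5 6:2→6,8→6,f→6 [Hopcroft].
'8882f2': |S_i|=[12, 11, 10, 8, 7, 6, 4] end={s0,s2,s5,s9} rej; 6/6 single-dels accept.
1 minimals (antichain).

min(Σ*\↓L) = [8882f2].
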